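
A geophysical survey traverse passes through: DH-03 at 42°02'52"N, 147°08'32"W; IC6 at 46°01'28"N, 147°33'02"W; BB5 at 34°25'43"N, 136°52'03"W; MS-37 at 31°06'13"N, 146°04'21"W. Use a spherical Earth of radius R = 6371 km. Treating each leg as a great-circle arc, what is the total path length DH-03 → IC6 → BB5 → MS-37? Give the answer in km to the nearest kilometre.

2953 km

DH-03: φ = +42.04778°, λ = -147.14222°
IC6: φ = +46.02444°, λ = -147.55056°
BB5: φ = +34.42861°, λ = -136.86750°
MS-37: φ = +31.10361°, λ = -146.07250°
DH-03→IC6: c = 0.069594 rad, d = 443.39 km
IC6→BB5: c = 0.246947 rad, d = 1573.30 km
BB5→MS-37: c = 0.146954 rad, d = 936.24 km
Total = 443.39 + 1573.30 + 936.24 = 2952.93 km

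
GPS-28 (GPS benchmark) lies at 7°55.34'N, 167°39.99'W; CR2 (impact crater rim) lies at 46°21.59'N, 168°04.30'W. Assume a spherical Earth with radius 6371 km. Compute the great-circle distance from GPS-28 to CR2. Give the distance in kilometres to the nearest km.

4274 km

GPS-28: φ = +7.92233°, λ = -167.66650°
CR2: φ = +46.35983°, λ = -168.07167°
Δφ = 38.4375°,  Δλ = -0.4052°
a = sin²(Δφ/2) + cos φ₁ cos φ₂ sin²(Δλ/2) = 0.108365
c = 2·arcsin(√a) = 0.670888 rad = 38.4391°
d = R·c = 6371 × 0.670888 = 4274.2 km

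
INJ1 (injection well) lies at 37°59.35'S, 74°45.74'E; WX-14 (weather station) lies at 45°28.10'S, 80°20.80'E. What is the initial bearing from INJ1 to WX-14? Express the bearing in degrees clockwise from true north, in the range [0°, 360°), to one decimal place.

152.7°

INJ1: φ = -37.98917°, λ = +74.76233°
WX-14: φ = -45.46833°, λ = +80.34667°
Δλ = 5.5843°
y = sin Δλ · cos φ₂ = 0.068244
x = cos φ₁ sin φ₂ − sin φ₁ cos φ₂ cos Δλ = -0.132214
θ = atan2(y, x) = 152.6988° → 152.6988° (mod 360°)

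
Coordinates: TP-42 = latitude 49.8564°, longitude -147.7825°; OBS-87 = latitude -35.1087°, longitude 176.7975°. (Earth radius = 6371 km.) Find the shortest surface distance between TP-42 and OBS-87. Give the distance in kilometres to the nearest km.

10070 km

Δφ = -84.9651°,  Δλ = -35.4200°
a = sin²(Δφ/2) + cos φ₁ cos φ₂ sin²(Δλ/2) = 0.504924
c = 2·arcsin(√a) = 1.580644 rad = 90.5642°
d = R·c = 6371 × 1.580644 = 10070.3 km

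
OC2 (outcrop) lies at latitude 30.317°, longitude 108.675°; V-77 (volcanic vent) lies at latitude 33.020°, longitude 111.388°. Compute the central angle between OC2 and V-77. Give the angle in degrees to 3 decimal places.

3.555°

Δφ = 2.7030°,  Δλ = 2.7130°
a = sin²(Δφ/2) + cos φ₁ cos φ₂ sin²(Δλ/2) = 0.000962
c = 2·arcsin(√a) = 0.062040 rad = 3.5546°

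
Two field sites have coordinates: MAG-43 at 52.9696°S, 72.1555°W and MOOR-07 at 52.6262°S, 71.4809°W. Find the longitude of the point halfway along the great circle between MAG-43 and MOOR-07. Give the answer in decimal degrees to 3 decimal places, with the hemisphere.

71.817°W

Bx = cos φ₂ cos Δλ = 0.606970,  By = cos φ₂ sin Δλ = 0.007147
φₘ = atan2(sin φ₁ + sin φ₂, √((cos φ₁ + Bx)² + By²)) = -52.79838°
λₘ = λ₁ + atan2(By, cos φ₁ + Bx) = -71.81687°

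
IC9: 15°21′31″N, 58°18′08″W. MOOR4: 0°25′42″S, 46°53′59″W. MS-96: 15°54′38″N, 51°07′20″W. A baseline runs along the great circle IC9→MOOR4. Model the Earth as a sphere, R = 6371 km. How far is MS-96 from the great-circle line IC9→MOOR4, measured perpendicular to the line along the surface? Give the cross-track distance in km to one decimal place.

IC9: φ = +15.35861°, λ = -58.30222°
MOOR4: φ = -0.42833°, λ = -46.89972°
MS-96: φ = +15.91056°, λ = -51.12222°
δ₁₃ = central angle IC9→MS-96 = 0.121056 rad  (haversine)
θ₁₃ = bearing IC9→MS-96 = 84.473°,  θ₁₂ = bearing IC9→MOOR4 = 143.466°
dₓₜ = R·arcsin(sin δ₁₃ · sin(θ₁₃ − θ₁₂)) = 6371·arcsin(0.12076·sin(-58.992°)) = -660.603 km
|dₓₜ| = 660.603 km

660.6 km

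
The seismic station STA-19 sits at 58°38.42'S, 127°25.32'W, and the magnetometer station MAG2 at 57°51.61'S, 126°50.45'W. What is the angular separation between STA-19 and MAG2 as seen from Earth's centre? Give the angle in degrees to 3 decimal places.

0.838°

STA-19: φ = -58.64033°, λ = -127.42200°
MAG2: φ = -57.86017°, λ = -126.84083°
Δφ = 0.7802°,  Δλ = 0.5812°
a = sin²(Δφ/2) + cos φ₁ cos φ₂ sin²(Δλ/2) = 0.000053
c = 2·arcsin(√a) = 0.014625 rad = 0.8380°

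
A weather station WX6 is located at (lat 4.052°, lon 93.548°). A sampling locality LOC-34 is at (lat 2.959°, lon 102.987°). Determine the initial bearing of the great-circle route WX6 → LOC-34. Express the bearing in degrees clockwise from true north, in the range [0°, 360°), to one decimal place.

Δλ = 9.4390°
y = sin Δλ · cos φ₂ = 0.163779
x = cos φ₁ sin φ₂ − sin φ₁ cos φ₂ cos Δλ = -0.018120
θ = atan2(y, x) = 96.3133° → 96.3133° (mod 360°)

96.3°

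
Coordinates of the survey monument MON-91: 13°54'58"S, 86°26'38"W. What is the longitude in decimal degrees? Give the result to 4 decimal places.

86.4439°W

86° + 26′/60 + 38″/3600 = 86 + 0.43333 + 0.01056 = 86.4439°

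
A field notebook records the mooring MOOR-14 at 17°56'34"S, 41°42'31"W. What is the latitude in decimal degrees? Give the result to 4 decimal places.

17° + 56′/60 + 34″/3600 = 17 + 0.93333 + 0.00944 = 17.9428°

17.9428°S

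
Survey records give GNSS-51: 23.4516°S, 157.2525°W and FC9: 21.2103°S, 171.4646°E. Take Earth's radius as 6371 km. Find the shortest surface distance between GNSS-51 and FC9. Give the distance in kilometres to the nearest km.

Δφ = 2.2413°,  Δλ = -31.2829°
a = sin²(Δφ/2) + cos φ₁ cos φ₂ sin²(Δλ/2) = 0.062553
c = 2·arcsin(√a) = 0.505581 rad = 28.9676°
d = R·c = 6371 × 0.505581 = 3221.1 km

3221 km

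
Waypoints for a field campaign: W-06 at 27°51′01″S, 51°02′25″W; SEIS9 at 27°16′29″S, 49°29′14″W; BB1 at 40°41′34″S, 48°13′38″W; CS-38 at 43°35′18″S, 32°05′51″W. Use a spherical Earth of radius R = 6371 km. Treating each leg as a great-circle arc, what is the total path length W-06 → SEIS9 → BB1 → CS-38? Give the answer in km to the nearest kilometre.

3028 km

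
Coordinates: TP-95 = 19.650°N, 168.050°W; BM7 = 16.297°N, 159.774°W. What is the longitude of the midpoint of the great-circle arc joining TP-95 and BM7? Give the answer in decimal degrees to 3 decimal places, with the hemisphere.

Bx = cos φ₂ cos Δλ = 0.949825,  By = cos φ₂ sin Δλ = 0.138158
φₘ = atan2(sin φ₁ + sin φ₂, √((cos φ₁ + Bx)² + By²)) = 18.01744°
λₘ = λ₁ + atan2(By, cos φ₁ + Bx) = -163.87264°

163.873°W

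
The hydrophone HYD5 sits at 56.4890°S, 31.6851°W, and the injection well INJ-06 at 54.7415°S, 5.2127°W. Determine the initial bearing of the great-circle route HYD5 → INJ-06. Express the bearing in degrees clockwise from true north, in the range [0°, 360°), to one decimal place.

94.4°

Δλ = 26.4724°
y = sin Δλ · cos φ₂ = 0.257326
x = cos φ₁ sin φ₂ − sin φ₁ cos φ₂ cos Δλ = -0.019971
θ = atan2(y, x) = 94.4378° → 94.4378° (mod 360°)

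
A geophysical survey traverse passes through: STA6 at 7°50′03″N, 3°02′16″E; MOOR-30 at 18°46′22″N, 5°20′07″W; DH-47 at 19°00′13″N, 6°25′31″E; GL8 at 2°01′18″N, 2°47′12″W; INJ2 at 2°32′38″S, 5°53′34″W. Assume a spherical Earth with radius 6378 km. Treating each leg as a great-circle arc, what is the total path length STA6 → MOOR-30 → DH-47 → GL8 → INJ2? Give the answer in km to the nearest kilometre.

5511 km

STA6: φ = +7.83417°, λ = +3.03778°
MOOR-30: φ = +18.77278°, λ = -5.33528°
DH-47: φ = +19.00361°, λ = +6.42528°
GL8: φ = +2.02167°, λ = -2.78667°
INJ2: φ = -2.54389°, λ = -5.89278°
STA6→MOOR-30: c = 0.237908 rad, d = 1517.37 km
MOOR-30→DH-47: c = 0.194213 rad, d = 1238.69 km
DH-47→GL8: c = 0.335608 rad, d = 2140.51 km
GL8→INJ2: c = 0.096368 rad, d = 614.64 km
Total = 1517.37 + 1238.69 + 2140.51 + 614.64 = 5511.21 km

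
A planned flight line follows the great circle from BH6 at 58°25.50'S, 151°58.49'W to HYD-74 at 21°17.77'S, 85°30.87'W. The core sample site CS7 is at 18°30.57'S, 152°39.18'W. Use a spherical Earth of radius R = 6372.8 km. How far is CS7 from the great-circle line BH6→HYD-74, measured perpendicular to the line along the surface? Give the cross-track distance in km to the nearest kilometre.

4395 km

BH6: φ = -58.42500°, λ = -151.97483°
HYD-74: φ = -21.29617°, λ = -85.51450°
CS7: φ = -18.50950°, λ = -152.65300°
δ₁₃ = central angle BH6→CS7 = 0.696711 rad  (haversine)
θ₁₃ = bearing BH6→CS7 = 358.998°,  θ₁₂ = bearing BH6→HYD-74 = 81.553°
dₓₜ = R·arcsin(sin δ₁₃ · sin(θ₁₃ − θ₁₂)) = 6372.8·arcsin(0.64170·sin(277.445°)) = -4395.183 km
|dₓₜ| = 4395.183 km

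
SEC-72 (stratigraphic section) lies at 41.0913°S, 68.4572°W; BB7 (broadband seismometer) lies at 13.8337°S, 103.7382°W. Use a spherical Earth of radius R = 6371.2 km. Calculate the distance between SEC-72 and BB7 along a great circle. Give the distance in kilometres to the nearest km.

Δφ = 27.2576°,  Δλ = -35.2810°
a = sin²(Δφ/2) + cos φ₁ cos φ₂ sin²(Δλ/2) = 0.122727
c = 2·arcsin(√a) = 0.715835 rad = 41.0143°
d = R·c = 6371.2 × 0.715835 = 4560.7 km

4561 km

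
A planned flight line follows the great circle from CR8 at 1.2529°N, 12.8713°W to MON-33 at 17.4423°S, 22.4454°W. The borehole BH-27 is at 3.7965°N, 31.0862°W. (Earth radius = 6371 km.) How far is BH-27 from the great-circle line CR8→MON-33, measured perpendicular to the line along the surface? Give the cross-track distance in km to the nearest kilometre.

1939 km

δ₁₃ = central angle CR8→BH-27 = 0.320660 rad  (haversine)
θ₁₃ = bearing CR8→BH-27 = 278.295°,  θ₁₂ = bearing CR8→MON-33 = 206.358°
dₓₜ = R·arcsin(sin δ₁₃ · sin(θ₁₃ − θ₁₂)) = 6371·arcsin(0.31519·sin(71.937°)) = 1938.926 km
|dₓₜ| = 1938.926 km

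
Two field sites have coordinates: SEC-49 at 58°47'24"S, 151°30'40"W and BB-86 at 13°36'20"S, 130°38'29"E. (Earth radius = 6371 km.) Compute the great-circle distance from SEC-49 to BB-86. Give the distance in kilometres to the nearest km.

8018 km

SEC-49: φ = -58.79000°, λ = -151.51111°
BB-86: φ = -13.60556°, λ = +130.64139°
Δφ = 45.1844°,  Δλ = -77.8475°
a = sin²(Δφ/2) + cos φ₁ cos φ₂ sin²(Δλ/2) = 0.346393
c = 2·arcsin(√a) = 1.258532 rad = 72.1086°
d = R·c = 6371 × 1.258532 = 8018.1 km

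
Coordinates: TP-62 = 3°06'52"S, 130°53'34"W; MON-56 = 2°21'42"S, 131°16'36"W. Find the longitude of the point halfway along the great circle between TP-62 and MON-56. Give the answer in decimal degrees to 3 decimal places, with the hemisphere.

131.085°W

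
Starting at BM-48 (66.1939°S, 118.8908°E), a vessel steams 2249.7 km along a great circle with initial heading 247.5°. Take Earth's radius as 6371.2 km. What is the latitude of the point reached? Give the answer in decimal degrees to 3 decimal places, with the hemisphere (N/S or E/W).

δ = d/R = 2249.7/6371.2 = 0.353105 rad
φ₂ = arcsin(sin φ₁ cos δ + cos φ₁ sin δ cos θ)
   = arcsin(-0.91492·0.93830 + 0.40364·0.34581·-0.38268) = -65.76736°
λ₂ = λ₁ + atan2(sin θ sin δ cos φ₁, cos δ − sin φ₁ sin φ₂) = 67.77636°

65.767°S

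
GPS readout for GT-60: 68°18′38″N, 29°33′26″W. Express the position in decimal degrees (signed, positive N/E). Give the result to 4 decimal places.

+68.3106°, -29.5572°

lat: 68.3106° N → +68.3106°
lon: 29.5572° W → -29.5572°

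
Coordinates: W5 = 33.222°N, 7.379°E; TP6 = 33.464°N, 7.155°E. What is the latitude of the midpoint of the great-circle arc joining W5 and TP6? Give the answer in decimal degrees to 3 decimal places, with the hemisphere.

33.343°N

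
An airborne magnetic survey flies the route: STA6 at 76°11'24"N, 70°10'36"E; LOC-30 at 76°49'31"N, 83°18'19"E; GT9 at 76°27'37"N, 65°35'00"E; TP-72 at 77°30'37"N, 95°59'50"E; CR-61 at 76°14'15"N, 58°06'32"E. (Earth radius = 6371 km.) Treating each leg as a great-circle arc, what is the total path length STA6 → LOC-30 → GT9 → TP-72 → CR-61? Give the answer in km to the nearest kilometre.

2514 km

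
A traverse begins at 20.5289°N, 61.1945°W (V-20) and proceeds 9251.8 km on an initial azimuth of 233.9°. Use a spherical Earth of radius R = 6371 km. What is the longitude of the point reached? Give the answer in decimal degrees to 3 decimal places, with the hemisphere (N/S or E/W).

δ = d/R = 9251.8/6371 = 1.452174 rad
φ₂ = arcsin(sin φ₁ cos δ + cos φ₁ sin δ cos θ)
   = arcsin(0.35068·0.11834 + 0.93650·0.99297·-0.58920) = -30.42441°
λ₂ = λ₁ + atan2(sin θ sin δ cos φ₁, cos δ − sin φ₁ sin φ₂) = -129.69714°

129.697°W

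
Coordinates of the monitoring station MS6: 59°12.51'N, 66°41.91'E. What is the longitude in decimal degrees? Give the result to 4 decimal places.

66.6985°E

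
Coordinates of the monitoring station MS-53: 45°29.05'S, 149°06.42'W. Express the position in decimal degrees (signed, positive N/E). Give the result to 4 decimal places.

-45.4842°, -149.1070°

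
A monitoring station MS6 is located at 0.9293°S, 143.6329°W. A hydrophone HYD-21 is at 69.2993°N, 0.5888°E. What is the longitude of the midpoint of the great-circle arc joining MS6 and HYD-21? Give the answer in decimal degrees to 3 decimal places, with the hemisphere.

127.470°W

Bx = cos φ₂ cos Δλ = -0.286778,  By = cos φ₂ sin Δλ = 0.206666
φₘ = atan2(sin φ₁ + sin φ₂, √((cos φ₁ + Bx)² + By²)) = 51.07297°
λₘ = λ₁ + atan2(By, cos φ₁ + Bx) = -127.47040°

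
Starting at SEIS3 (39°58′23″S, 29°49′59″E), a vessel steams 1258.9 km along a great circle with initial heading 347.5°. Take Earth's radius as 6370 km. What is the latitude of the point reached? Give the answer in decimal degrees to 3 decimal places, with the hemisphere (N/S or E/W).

28.883°S

SEIS3: φ = -39.97306°, λ = +29.83306°
δ = d/R = 1258.9/6370 = 0.197630 rad
φ₂ = arcsin(sin φ₁ cos δ + cos φ₁ sin δ cos θ)
   = arcsin(-0.64243·0.98053 + 0.76635·0.19635·0.97630) = -28.88285°
λ₂ = λ₁ + atan2(sin θ sin δ cos φ₁, cos δ − sin φ₁ sin φ₂) = 27.05116°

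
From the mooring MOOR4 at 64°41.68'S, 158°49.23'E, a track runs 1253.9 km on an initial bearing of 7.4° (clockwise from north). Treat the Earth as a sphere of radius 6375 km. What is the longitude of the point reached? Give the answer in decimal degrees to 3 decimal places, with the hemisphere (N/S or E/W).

161.245°E

MOOR4: φ = -64.69467°, λ = +158.82050°
δ = d/R = 1253.9/6375 = 0.196690 rad
φ₂ = arcsin(sin φ₁ cos δ + cos φ₁ sin δ cos θ)
   = arcsin(-0.90404·0.98072 + 0.42744·0.19542·0.99167) = -53.49210°
λ₂ = λ₁ + atan2(sin θ sin δ cos φ₁, cos δ − sin φ₁ sin φ₂) = 161.24523°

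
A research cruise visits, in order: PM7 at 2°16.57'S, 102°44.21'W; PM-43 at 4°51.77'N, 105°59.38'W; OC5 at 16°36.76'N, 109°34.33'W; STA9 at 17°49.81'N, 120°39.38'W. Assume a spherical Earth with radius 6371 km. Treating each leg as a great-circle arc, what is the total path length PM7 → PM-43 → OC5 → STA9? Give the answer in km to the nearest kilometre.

3421 km

PM7: φ = -2.27617°, λ = -102.73683°
PM-43: φ = +4.86283°, λ = -105.98967°
OC5: φ = +16.61267°, λ = -109.57217°
STA9: φ = +17.83017°, λ = -120.65633°
PM7→PM-43: c = 0.136902 rad, d = 872.20 km
PM-43→OC5: c = 0.214042 rad, d = 1363.66 km
OC5→STA9: c = 0.185970 rad, d = 1184.82 km
Total = 872.20 + 1363.66 + 1184.82 = 3420.69 km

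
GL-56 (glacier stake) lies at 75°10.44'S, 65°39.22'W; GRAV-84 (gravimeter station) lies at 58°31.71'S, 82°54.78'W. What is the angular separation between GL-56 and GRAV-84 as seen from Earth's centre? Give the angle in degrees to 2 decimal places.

GL-56: φ = -75.17400°, λ = -65.65367°
GRAV-84: φ = -58.52850°, λ = -82.91300°
Δφ = 16.6455°,  Δλ = -17.2593°
a = sin²(Δφ/2) + cos φ₁ cos φ₂ sin²(Δλ/2) = 0.023960
c = 2·arcsin(√a) = 0.310830 rad = 17.8093°

17.81°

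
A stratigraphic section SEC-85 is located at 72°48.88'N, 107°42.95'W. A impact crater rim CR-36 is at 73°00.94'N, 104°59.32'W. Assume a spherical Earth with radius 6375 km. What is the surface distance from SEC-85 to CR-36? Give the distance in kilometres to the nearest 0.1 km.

91.9 km

SEC-85: φ = +72.81467°, λ = -107.71583°
CR-36: φ = +73.01567°, λ = -104.98867°
Δφ = 0.2010°,  Δλ = 2.7272°
a = sin²(Δφ/2) + cos φ₁ cos φ₂ sin²(Δλ/2) = 0.000052
c = 2·arcsin(√a) = 0.014416 rad = 0.8260°
d = R·c = 6375 × 0.014416 = 91.9 km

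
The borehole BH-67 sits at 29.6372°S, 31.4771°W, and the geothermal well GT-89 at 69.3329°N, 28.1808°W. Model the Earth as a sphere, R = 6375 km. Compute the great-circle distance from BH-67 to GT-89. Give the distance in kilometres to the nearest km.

11015 km

Δφ = 98.9701°,  Δλ = 3.2963°
a = sin²(Δφ/2) + cos φ₁ cos φ₂ sin²(Δλ/2) = 0.578213
c = 2·arcsin(√a) = 1.727868 rad = 98.9995°
d = R·c = 6375 × 1.727868 = 11015.2 km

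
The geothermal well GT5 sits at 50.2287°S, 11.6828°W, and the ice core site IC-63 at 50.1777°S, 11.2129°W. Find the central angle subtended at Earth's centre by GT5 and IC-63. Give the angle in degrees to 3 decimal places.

0.305°

Δφ = 0.0510°,  Δλ = 0.4699°
a = sin²(Δφ/2) + cos φ₁ cos φ₂ sin²(Δλ/2) = 0.000007
c = 2·arcsin(√a) = 0.005324 rad = 0.3051°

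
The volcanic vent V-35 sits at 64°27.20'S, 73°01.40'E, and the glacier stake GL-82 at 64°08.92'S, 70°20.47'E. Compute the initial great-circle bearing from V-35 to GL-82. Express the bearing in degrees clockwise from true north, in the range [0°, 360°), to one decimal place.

V-35: φ = -64.45333°, λ = +73.02333°
GL-82: φ = -64.14867°, λ = +70.34117°
Δλ = -2.6822°
y = sin Δλ · cos φ₂ = -0.020405
x = cos φ₁ sin φ₂ − sin φ₁ cos φ₂ cos Δλ = 0.004886
θ = atan2(y, x) = -76.5326° → 283.4674° (mod 360°)

283.5°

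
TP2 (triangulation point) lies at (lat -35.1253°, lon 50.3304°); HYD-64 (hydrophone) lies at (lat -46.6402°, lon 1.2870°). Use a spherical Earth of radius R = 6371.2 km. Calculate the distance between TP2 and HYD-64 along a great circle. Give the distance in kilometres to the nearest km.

4242 km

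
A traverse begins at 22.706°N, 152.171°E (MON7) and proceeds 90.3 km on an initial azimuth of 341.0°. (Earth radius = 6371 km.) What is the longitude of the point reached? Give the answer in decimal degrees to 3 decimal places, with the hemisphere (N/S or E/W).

151.883°E

δ = d/R = 90.3/6371 = 0.014174 rad
φ₂ = arcsin(sin φ₁ cos δ + cos φ₁ sin δ cos θ)
   = arcsin(0.38600·0.99990 + 0.92250·0.01417·0.94552) = 23.47358°
λ₂ = λ₁ + atan2(sin θ sin δ cos φ₁, cos δ − sin φ₁ sin φ₂) = 151.88276°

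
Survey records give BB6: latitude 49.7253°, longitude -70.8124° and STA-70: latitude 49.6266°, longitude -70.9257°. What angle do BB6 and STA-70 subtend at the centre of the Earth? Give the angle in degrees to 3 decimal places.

0.123°

Δφ = -0.0987°,  Δλ = -0.1133°
a = sin²(Δφ/2) + cos φ₁ cos φ₂ sin²(Δλ/2) = 0.000001
c = 2·arcsin(√a) = 0.002146 rad = 0.1230°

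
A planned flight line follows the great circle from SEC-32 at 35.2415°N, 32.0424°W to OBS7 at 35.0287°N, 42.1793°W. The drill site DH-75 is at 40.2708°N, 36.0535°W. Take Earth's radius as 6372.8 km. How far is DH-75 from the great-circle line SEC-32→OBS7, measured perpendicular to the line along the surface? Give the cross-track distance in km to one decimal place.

557.4 km

δ₁₃ = central angle SEC-32→DH-75 = 0.103742 rad  (haversine)
θ₁₃ = bearing SEC-32→DH-75 = 328.977°,  θ₁₂ = bearing SEC-32→OBS7 = 271.455°
dₓₜ = R·arcsin(sin δ₁₃ · sin(θ₁₃ − θ₁₂)) = 6372.8·arcsin(0.10356·sin(57.521°)) = 557.434 km
|dₓₜ| = 557.434 km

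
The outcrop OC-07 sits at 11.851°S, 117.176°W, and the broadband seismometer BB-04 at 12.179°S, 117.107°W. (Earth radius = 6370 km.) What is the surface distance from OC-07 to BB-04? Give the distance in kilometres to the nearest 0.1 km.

Δφ = -0.3280°,  Δλ = 0.0690°
a = sin²(Δφ/2) + cos φ₁ cos φ₂ sin²(Δλ/2) = 0.000009
c = 2·arcsin(√a) = 0.005845 rad = 0.3349°
d = R·c = 6370 × 0.005845 = 37.2 km

37.2 km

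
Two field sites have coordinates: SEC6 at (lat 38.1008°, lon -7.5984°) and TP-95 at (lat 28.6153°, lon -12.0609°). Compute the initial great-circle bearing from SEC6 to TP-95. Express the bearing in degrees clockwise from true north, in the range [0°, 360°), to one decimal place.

202.7°

Δλ = -4.4625°
y = sin Δλ · cos φ₂ = -0.068303
x = cos φ₁ sin φ₂ − sin φ₁ cos φ₂ cos Δλ = -0.163156
θ = atan2(y, x) = -157.2841° → 202.7159° (mod 360°)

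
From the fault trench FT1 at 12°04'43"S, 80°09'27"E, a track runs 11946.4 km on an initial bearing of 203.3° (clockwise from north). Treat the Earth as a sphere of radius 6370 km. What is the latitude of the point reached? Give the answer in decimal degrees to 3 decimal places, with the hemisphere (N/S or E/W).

52.561°S

FT1: φ = -12.07861°, λ = +80.15750°
δ = d/R = 11946.4/6370 = 1.875416 rad
φ₂ = arcsin(sin φ₁ cos δ + cos φ₁ sin δ cos θ)
   = arcsin(-0.20925·-0.29993 + 0.97786·0.95396·-0.91845) = -52.56125°
λ₂ = λ₁ + atan2(sin θ sin δ cos φ₁, cos δ − sin φ₁ sin φ₂) = -61.47482°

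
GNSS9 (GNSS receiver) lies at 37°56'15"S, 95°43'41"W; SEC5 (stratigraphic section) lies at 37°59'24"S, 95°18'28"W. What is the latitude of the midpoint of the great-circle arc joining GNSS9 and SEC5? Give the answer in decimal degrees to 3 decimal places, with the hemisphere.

GNSS9: φ = -37.93750°, λ = -95.72806°
SEC5: φ = -37.99000°, λ = -95.30778°
Bx = cos φ₂ cos Δλ = 0.788097,  By = cos φ₂ sin Δλ = 0.005781
φₘ = atan2(sin φ₁ + sin φ₂, √((cos φ₁ + Bx)² + By²)) = -37.96394°
λₘ = λ₁ + atan2(By, cos φ₁ + Bx) = -95.51799°

37.964°S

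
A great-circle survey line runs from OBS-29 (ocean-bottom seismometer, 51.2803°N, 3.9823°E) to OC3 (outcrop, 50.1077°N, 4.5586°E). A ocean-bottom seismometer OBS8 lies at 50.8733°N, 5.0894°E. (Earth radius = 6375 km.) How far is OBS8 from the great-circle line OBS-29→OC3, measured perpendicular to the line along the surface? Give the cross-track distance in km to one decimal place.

60.7 km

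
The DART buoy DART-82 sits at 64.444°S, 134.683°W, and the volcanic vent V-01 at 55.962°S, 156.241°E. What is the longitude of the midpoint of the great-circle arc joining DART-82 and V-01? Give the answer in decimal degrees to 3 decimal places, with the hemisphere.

Bx = cos φ₂ cos Δλ = 0.199900,  By = cos φ₂ sin Δλ = -0.522830
φₘ = atan2(sin φ₁ + sin φ₂, √((cos φ₁ + Bx)² + By²)) = -64.65875°
λₘ = λ₁ + atan2(By, cos φ₁ + Bx) = -174.31418°

174.314°W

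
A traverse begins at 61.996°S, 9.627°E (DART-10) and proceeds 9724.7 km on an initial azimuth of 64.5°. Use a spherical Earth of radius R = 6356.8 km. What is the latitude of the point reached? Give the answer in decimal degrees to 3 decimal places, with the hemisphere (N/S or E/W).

9.543°N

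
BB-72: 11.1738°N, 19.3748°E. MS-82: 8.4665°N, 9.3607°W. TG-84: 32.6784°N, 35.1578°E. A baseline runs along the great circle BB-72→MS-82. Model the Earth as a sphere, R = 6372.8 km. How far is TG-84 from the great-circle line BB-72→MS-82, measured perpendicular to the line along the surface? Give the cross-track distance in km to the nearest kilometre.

δ₁₃ = central angle BB-72→TG-84 = 0.452731 rad  (haversine)
θ₁₃ = bearing BB-72→TG-84 = 31.560°,  θ₁₂ = bearing BB-72→MS-82 = 267.155°
dₓₜ = R·arcsin(sin δ₁₃ · sin(θ₁₃ − θ₁₂)) = 6372.8·arcsin(0.43742·sin(-235.596°)) = 2353.075 km
|dₓₜ| = 2353.075 km

2353 km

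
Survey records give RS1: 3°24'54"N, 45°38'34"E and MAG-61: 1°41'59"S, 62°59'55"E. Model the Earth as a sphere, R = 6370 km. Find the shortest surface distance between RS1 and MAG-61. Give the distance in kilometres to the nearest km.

2011 km

RS1: φ = +3.41500°, λ = +45.64278°
MAG-61: φ = -1.69972°, λ = +62.99861°
Δφ = -5.1147°,  Δλ = 17.3558°
a = sin²(Δφ/2) + cos φ₁ cos φ₂ sin²(Δλ/2) = 0.024705
c = 2·arcsin(√a) = 0.315667 rad = 18.0864°
d = R·c = 6370 × 0.315667 = 2010.8 km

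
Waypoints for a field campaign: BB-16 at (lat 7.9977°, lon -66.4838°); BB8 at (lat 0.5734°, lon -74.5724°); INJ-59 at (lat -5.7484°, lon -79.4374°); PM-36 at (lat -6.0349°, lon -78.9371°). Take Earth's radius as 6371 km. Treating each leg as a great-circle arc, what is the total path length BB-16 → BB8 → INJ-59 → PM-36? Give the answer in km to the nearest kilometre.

2169 km

BB-16→BB8: c = 0.191261 rad, d = 1218.52 km
BB8→INJ-59: c = 0.139147 rad, d = 886.50 km
INJ-59→PM-36: c = 0.010022 rad, d = 63.85 km
Total = 1218.52 + 886.50 + 63.85 = 2168.88 km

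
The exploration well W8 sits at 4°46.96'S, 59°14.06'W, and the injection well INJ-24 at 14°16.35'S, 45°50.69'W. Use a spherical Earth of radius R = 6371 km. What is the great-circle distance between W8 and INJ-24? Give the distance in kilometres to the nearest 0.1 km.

W8: φ = -4.78267°, λ = -59.23433°
INJ-24: φ = -14.27250°, λ = -45.84483°
Δφ = -9.4898°,  Δλ = 13.3895°
a = sin²(Δφ/2) + cos φ₁ cos φ₂ sin²(Δλ/2) = 0.019968
c = 2·arcsin(√a) = 0.283566 rad = 16.2471°
d = R·c = 6371 × 0.283566 = 1806.6 km

1806.6 km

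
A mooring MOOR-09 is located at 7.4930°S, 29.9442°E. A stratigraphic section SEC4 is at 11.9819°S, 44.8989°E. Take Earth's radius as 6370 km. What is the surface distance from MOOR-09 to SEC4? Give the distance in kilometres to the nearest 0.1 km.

Δφ = -4.4889°,  Δλ = 14.9547°
a = sin²(Δφ/2) + cos φ₁ cos φ₂ sin²(Δλ/2) = 0.017958
c = 2·arcsin(√a) = 0.268826 rad = 15.4026°
d = R·c = 6370 × 0.268826 = 1712.4 km

1712.4 km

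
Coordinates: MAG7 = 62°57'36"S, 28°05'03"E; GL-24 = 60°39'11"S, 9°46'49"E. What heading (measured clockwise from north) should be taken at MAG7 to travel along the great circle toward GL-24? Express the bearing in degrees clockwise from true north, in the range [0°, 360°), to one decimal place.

MAG7: φ = -62.96000°, λ = +28.08417°
GL-24: φ = -60.65306°, λ = +9.78028°
Δλ = -18.3039°
y = sin Δλ · cos φ₂ = -0.153918
x = cos φ₁ sin φ₂ − sin φ₁ cos φ₂ cos Δλ = 0.018167
θ = atan2(y, x) = -83.2687° → 276.7313° (mod 360°)

276.7°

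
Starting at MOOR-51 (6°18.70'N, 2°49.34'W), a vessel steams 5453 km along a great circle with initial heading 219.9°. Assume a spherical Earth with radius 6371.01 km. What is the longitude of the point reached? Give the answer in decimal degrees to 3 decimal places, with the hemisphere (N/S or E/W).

MOOR-51: φ = +6.31167°, λ = -2.82233°
δ = d/R = 5453/6371.01 = 0.855908 rad
φ₂ = arcsin(sin φ₁ cos δ + cos φ₁ sin δ cos θ)
   = arcsin(0.10994·0.65553 + 0.99394·0.75517·-0.76717) = -30.24899°
λ₂ = λ₁ + atan2(sin θ sin δ cos φ₁, cos δ − sin φ₁ sin φ₂) = -36.93006°

36.930°W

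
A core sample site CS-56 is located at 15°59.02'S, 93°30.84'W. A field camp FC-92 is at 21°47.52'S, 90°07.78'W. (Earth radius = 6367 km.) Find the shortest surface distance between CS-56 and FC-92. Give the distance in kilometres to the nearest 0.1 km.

CS-56: φ = -15.98367°, λ = -93.51400°
FC-92: φ = -21.79200°, λ = -90.12967°
Δφ = -5.8083°,  Δλ = 3.3843°
a = sin²(Δφ/2) + cos φ₁ cos φ₂ sin²(Δλ/2) = 0.003345
c = 2·arcsin(√a) = 0.115743 rad = 6.6316°
d = R·c = 6367 × 0.115743 = 736.9 km

736.9 km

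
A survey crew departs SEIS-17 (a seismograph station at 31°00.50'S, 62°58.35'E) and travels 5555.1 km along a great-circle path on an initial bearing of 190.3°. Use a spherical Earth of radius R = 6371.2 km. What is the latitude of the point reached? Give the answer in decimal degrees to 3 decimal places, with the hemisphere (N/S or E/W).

77.693°S

SEIS-17: φ = -31.00833°, λ = +62.97250°
δ = d/R = 5555.1/6371.2 = 0.871908 rad
φ₂ = arcsin(sin φ₁ cos δ + cos φ₁ sin δ cos θ)
   = arcsin(-0.51516·0.64337 + 0.85709·0.76556·-0.98389) = -77.69276°
λ₂ = λ₁ + atan2(sin θ sin δ cos φ₁, cos δ − sin φ₁ sin φ₂) = 23.01783°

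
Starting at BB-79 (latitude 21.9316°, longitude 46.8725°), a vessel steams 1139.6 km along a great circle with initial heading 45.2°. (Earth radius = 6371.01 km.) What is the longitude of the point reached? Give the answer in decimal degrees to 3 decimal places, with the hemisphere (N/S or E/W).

55.167°E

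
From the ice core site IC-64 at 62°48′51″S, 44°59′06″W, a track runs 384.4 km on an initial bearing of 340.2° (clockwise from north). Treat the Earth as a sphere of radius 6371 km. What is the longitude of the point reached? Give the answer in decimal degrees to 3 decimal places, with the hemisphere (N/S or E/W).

47.294°W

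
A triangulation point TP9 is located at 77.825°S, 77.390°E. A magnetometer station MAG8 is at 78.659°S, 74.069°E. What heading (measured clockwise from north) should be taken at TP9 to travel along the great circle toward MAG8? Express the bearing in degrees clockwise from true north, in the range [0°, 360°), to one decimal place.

Δλ = -3.3210°
y = sin Δλ · cos φ₂ = -0.011392
x = cos φ₁ sin φ₂ − sin φ₁ cos φ₂ cos Δλ = -0.014878
θ = atan2(y, x) = -142.5601° → 217.4399° (mod 360°)

217.4°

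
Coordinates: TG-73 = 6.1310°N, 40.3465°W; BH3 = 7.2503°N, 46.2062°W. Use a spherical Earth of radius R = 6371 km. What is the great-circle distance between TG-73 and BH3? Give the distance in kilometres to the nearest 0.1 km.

Δφ = 1.1193°,  Δλ = -5.8597°
a = sin²(Δφ/2) + cos φ₁ cos φ₂ sin²(Δλ/2) = 0.002672
c = 2·arcsin(√a) = 0.103434 rad = 5.9263°
d = R·c = 6371 × 0.103434 = 659.0 km

659.0 km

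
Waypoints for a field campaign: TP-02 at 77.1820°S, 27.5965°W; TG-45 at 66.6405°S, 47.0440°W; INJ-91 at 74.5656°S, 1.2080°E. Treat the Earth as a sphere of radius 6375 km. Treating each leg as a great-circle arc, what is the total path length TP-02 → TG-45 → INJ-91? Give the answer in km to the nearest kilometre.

TP-02→TG-45: c = 0.209649 rad, d = 1336.51 km
TG-45→INJ-91: c = 0.300497 rad, d = 1915.67 km
Total = 1336.51 + 1915.67 = 3252.18 km

3252 km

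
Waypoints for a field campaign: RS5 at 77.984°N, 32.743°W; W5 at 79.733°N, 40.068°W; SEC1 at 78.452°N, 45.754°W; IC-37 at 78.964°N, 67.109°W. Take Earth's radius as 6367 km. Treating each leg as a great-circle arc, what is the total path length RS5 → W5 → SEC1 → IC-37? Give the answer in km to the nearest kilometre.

901 km

RS5→W5: c = 0.039212 rad, d = 249.66 km
W5→SEC1: c = 0.029172 rad, d = 185.74 km
SEC1→IC-37: c = 0.073105 rad, d = 465.46 km
Total = 249.66 + 185.74 + 465.46 = 900.86 km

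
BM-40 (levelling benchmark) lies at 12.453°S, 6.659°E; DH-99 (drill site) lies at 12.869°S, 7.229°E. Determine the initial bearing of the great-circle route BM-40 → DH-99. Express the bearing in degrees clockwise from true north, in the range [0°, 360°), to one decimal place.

126.9°

Δλ = 0.5700°
y = sin Δλ · cos φ₂ = 0.009698
x = cos φ₁ sin φ₂ − sin φ₁ cos φ₂ cos Δλ = -0.007271
θ = atan2(y, x) = 126.8592° → 126.8592° (mod 360°)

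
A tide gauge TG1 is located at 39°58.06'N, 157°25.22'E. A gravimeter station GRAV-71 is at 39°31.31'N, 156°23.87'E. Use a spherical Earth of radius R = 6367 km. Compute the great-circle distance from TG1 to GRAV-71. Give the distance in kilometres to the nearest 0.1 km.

100.4 km

TG1: φ = +39.96767°, λ = +157.42033°
GRAV-71: φ = +39.52183°, λ = +156.39783°
Δφ = -0.4458°,  Δλ = -1.0225°
a = sin²(Δφ/2) + cos φ₁ cos φ₂ sin²(Δλ/2) = 0.000062
c = 2·arcsin(√a) = 0.015774 rad = 0.9038°
d = R·c = 6367 × 0.015774 = 100.4 km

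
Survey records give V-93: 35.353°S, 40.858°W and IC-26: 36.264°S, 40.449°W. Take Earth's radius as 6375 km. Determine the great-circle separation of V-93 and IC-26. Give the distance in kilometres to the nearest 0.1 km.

107.9 km

Δφ = -0.9110°,  Δλ = 0.4090°
a = sin²(Δφ/2) + cos φ₁ cos φ₂ sin²(Δλ/2) = 0.000072
c = 2·arcsin(√a) = 0.016921 rad = 0.9695°
d = R·c = 6375 × 0.016921 = 107.9 km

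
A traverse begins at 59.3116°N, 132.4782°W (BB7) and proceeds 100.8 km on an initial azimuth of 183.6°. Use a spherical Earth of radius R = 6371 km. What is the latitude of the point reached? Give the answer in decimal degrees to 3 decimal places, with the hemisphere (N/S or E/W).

58.407°N

δ = d/R = 100.8/6371 = 0.015822 rad
φ₂ = arcsin(sin φ₁ cos δ + cos φ₁ sin δ cos θ)
   = arcsin(0.85996·0.99987 + 0.51037·0.01582·-0.99803) = 58.40683°
λ₂ = λ₁ + atan2(sin θ sin δ cos φ₁, cos δ − sin φ₁ sin φ₂) = -132.58685°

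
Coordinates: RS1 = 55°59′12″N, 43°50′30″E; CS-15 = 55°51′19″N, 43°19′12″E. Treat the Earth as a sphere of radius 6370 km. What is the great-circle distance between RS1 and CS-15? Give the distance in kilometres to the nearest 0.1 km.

RS1: φ = +55.98667°, λ = +43.84167°
CS-15: φ = +55.85528°, λ = +43.32000°
Δφ = -0.1314°,  Δλ = -0.5217°
a = sin²(Δφ/2) + cos φ₁ cos φ₂ sin²(Δλ/2) = 0.000008
c = 2·arcsin(√a) = 0.005593 rad = 0.3205°
d = R·c = 6370 × 0.005593 = 35.6 km

35.6 km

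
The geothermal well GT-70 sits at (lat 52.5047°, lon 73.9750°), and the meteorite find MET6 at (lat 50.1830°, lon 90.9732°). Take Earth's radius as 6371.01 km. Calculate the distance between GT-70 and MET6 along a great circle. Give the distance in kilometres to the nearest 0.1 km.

1205.5 km

Δφ = -2.3217°,  Δλ = 16.9982°
a = sin²(Δφ/2) + cos φ₁ cos φ₂ sin²(Δλ/2) = 0.008924
c = 2·arcsin(√a) = 0.189218 rad = 10.8414°
d = R·c = 6371.01 × 0.189218 = 1205.5 km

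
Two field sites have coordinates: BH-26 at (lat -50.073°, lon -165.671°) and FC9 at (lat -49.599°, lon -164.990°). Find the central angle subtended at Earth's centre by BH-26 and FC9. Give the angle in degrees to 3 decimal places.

0.646°

Δφ = 0.4740°,  Δλ = 0.6810°
a = sin²(Δφ/2) + cos φ₁ cos φ₂ sin²(Δλ/2) = 0.000032
c = 2·arcsin(√a) = 0.011279 rad = 0.6462°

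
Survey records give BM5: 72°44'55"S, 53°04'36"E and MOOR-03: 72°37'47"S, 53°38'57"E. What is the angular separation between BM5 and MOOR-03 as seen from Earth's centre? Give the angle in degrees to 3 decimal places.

BM5: φ = -72.74861°, λ = +53.07667°
MOOR-03: φ = -72.62972°, λ = +53.64917°
Δφ = 0.1189°,  Δλ = 0.5725°
a = sin²(Δφ/2) + cos φ₁ cos φ₂ sin²(Δλ/2) = 0.000003
c = 2·arcsin(√a) = 0.003626 rad = 0.2077°

0.208°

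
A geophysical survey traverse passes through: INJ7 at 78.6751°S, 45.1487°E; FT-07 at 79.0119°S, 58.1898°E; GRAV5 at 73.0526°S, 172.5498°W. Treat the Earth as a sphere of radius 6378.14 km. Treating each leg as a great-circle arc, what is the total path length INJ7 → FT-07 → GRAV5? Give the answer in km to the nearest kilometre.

INJ7→FT-07: c = 0.044335 rad, d = 282.78 km
FT-07→GRAV5: c = 0.442054 rad, d = 2819.49 km
Total = 282.78 + 2819.49 = 3102.26 km

3102 km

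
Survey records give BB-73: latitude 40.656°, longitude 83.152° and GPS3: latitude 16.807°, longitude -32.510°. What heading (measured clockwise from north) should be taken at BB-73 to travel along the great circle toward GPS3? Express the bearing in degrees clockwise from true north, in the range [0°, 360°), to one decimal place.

299.6°

Δλ = -115.6620°
y = sin Δλ · cos φ₂ = -0.862862
x = cos φ₁ sin φ₂ − sin φ₁ cos φ₂ cos Δλ = 0.489453
θ = atan2(y, x) = -60.4362° → 299.5638° (mod 360°)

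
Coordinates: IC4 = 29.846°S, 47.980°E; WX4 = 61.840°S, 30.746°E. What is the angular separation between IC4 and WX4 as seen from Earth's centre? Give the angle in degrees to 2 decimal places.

Δφ = -31.9940°,  Δλ = -17.2340°
a = sin²(Δφ/2) + cos φ₁ cos φ₂ sin²(Δλ/2) = 0.085137
c = 2·arcsin(√a) = 0.592181 rad = 33.9295°

33.93°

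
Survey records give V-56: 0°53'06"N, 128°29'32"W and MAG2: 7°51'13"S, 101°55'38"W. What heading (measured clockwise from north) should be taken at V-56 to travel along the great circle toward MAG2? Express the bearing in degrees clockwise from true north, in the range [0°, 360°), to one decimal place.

108.7°

V-56: φ = +0.88500°, λ = -128.49222°
MAG2: φ = -7.85361°, λ = -101.92722°
Δλ = 26.5650°
y = sin Δλ · cos φ₂ = 0.443018
x = cos φ₁ sin φ₂ − sin φ₁ cos φ₂ cos Δλ = -0.150312
θ = atan2(y, x) = 108.7416° → 108.7416° (mod 360°)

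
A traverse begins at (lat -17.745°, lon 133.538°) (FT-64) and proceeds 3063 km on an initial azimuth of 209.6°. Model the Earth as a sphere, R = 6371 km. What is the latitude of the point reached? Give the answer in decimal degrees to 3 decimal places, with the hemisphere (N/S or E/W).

40.784°S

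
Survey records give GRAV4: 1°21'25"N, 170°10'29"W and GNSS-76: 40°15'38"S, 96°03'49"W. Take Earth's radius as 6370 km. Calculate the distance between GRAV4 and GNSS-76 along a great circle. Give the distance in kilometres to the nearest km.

GRAV4: φ = +1.35694°, λ = -170.17472°
GNSS-76: φ = -40.26056°, λ = -96.06361°
Δφ = -41.6175°,  Δλ = 74.1111°
a = sin²(Δφ/2) + cos φ₁ cos φ₂ sin²(Δλ/2) = 0.403222
c = 2·arcsin(√a) = 1.376010 rad = 78.8396°
d = R·c = 6370 × 1.376010 = 8765.2 km

8765 km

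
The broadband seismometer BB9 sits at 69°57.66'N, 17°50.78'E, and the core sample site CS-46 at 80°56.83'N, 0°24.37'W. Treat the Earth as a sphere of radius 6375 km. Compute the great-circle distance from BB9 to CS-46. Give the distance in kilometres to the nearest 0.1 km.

1310.0 km

BB9: φ = +69.96100°, λ = +17.84633°
CS-46: φ = +80.94717°, λ = -0.40617°
Δφ = 10.9862°,  Δλ = -18.2525°
a = sin²(Δφ/2) + cos φ₁ cos φ₂ sin²(Δλ/2) = 0.010520
c = 2·arcsin(√a) = 0.205493 rad = 11.7739°
d = R·c = 6375 × 0.205493 = 1310.0 km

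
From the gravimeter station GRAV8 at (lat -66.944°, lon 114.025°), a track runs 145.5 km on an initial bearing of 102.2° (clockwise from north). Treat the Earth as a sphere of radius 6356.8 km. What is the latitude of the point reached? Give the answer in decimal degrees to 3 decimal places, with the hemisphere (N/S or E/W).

δ = d/R = 145.5/6356.8 = 0.022889 rad
φ₂ = arcsin(sin φ₁ cos δ + cos φ₁ sin δ cos θ)
   = arcsin(-0.92012·0.99974 + 0.39163·0.02289·-0.21132) = -67.18707°
λ₂ = λ₁ + atan2(sin θ sin δ cos φ₁, cos δ − sin φ₁ sin φ₂) = 117.33256°

67.187°S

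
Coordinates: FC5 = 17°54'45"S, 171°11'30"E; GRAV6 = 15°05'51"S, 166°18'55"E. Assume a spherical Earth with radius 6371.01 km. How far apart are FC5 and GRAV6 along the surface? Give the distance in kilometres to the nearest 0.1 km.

FC5: φ = -17.91250°, λ = +171.19167°
GRAV6: φ = -15.09750°, λ = +166.31528°
Δφ = 2.8150°,  Δλ = -4.8764°
a = sin²(Δφ/2) + cos φ₁ cos φ₂ sin²(Δλ/2) = 0.002266
c = 2·arcsin(√a) = 0.095240 rad = 5.4569°
d = R·c = 6371.01 × 0.095240 = 606.8 km

606.8 km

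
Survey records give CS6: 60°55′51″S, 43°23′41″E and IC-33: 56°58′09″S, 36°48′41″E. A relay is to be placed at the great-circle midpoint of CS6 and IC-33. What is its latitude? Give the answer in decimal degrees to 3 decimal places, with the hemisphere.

CS6: φ = -60.93083°, λ = +43.39472°
IC-33: φ = -56.96917°, λ = +36.81139°
Bx = cos φ₂ cos Δλ = 0.541496,  By = cos φ₂ sin Δλ = -0.062494
φₘ = atan2(sin φ₁ + sin φ₂, √((cos φ₁ + Bx)² + By²)) = -58.99165°
λₘ = λ₁ + atan2(By, cos φ₁ + Bx) = 39.91375°

58.992°S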